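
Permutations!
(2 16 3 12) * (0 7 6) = [7, 1, 16, 12, 4, 5, 0, 6, 8, 9, 10, 11, 2, 13, 14, 15, 3] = (0 7 6)(2 16 3 12)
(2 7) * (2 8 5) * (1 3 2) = (1 3 2 7 8 5) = [0, 3, 7, 2, 4, 1, 6, 8, 5]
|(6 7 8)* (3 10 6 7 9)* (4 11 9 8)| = |(3 10 6 8 7 4 11 9)| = 8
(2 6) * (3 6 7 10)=(2 7 10 3 6)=[0, 1, 7, 6, 4, 5, 2, 10, 8, 9, 3]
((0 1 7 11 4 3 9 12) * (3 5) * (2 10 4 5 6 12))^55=(0 2 7 4 5 12 9 1 10 11 6 3)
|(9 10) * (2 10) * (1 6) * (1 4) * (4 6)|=6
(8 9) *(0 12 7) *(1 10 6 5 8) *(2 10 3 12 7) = (0 7)(1 3 12 2 10 6 5 8 9) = [7, 3, 10, 12, 4, 8, 5, 0, 9, 1, 6, 11, 2]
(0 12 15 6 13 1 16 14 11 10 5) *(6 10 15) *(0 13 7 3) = [12, 16, 2, 0, 4, 13, 7, 3, 8, 9, 5, 15, 6, 1, 11, 10, 14] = (0 12 6 7 3)(1 16 14 11 15 10 5 13)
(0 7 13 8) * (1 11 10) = (0 7 13 8)(1 11 10) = [7, 11, 2, 3, 4, 5, 6, 13, 0, 9, 1, 10, 12, 8]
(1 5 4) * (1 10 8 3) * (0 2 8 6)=(0 2 8 3 1 5 4 10 6)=[2, 5, 8, 1, 10, 4, 0, 7, 3, 9, 6]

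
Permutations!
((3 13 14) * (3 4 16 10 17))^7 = ((3 13 14 4 16 10 17))^7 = (17)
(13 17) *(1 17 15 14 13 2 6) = (1 17 2 6)(13 15 14) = [0, 17, 6, 3, 4, 5, 1, 7, 8, 9, 10, 11, 12, 15, 13, 14, 16, 2]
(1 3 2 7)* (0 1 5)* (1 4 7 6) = (0 4 7 5)(1 3 2 6) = [4, 3, 6, 2, 7, 0, 1, 5]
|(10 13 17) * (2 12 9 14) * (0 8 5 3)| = 12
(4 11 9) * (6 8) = (4 11 9)(6 8) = [0, 1, 2, 3, 11, 5, 8, 7, 6, 4, 10, 9]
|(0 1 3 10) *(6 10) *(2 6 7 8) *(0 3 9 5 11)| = 30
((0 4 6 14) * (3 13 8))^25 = ((0 4 6 14)(3 13 8))^25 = (0 4 6 14)(3 13 8)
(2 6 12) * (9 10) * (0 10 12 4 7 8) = (0 10 9 12 2 6 4 7 8) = [10, 1, 6, 3, 7, 5, 4, 8, 0, 12, 9, 11, 2]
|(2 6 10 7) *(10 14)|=|(2 6 14 10 7)|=5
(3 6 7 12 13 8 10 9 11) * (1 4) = [0, 4, 2, 6, 1, 5, 7, 12, 10, 11, 9, 3, 13, 8] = (1 4)(3 6 7 12 13 8 10 9 11)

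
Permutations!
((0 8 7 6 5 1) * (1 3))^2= ((0 8 7 6 5 3 1))^2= (0 7 5 1 8 6 3)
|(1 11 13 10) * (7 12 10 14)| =|(1 11 13 14 7 12 10)| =7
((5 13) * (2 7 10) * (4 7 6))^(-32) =((2 6 4 7 10)(5 13))^(-32) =(13)(2 7 6 10 4)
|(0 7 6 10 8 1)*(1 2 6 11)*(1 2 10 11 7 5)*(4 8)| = 3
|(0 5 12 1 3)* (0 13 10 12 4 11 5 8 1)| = 21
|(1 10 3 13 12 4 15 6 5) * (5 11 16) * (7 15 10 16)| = 60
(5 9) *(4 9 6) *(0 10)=(0 10)(4 9 5 6)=[10, 1, 2, 3, 9, 6, 4, 7, 8, 5, 0]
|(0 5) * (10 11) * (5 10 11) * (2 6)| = |(11)(0 10 5)(2 6)| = 6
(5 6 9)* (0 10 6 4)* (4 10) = (0 4)(5 10 6 9) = [4, 1, 2, 3, 0, 10, 9, 7, 8, 5, 6]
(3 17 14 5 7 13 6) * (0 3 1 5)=(0 3 17 14)(1 5 7 13 6)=[3, 5, 2, 17, 4, 7, 1, 13, 8, 9, 10, 11, 12, 6, 0, 15, 16, 14]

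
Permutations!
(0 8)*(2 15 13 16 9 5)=(0 8)(2 15 13 16 9 5)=[8, 1, 15, 3, 4, 2, 6, 7, 0, 5, 10, 11, 12, 16, 14, 13, 9]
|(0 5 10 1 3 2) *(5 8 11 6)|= |(0 8 11 6 5 10 1 3 2)|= 9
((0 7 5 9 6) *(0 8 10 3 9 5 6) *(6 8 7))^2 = (0 7 10 9 6 8 3)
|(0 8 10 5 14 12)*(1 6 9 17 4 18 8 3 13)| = |(0 3 13 1 6 9 17 4 18 8 10 5 14 12)| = 14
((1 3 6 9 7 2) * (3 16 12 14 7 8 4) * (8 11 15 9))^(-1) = (1 2 7 14 12 16)(3 4 8 6)(9 15 11)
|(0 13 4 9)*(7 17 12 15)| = 4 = |(0 13 4 9)(7 17 12 15)|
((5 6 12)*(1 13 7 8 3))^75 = (13)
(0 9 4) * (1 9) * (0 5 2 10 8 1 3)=(0 3)(1 9 4 5 2 10 8)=[3, 9, 10, 0, 5, 2, 6, 7, 1, 4, 8]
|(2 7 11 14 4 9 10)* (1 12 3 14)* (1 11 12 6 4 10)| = 12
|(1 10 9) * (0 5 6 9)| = 6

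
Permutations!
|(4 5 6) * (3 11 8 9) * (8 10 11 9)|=6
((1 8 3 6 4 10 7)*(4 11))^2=((1 8 3 6 11 4 10 7))^2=(1 3 11 10)(4 7 8 6)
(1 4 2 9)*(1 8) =(1 4 2 9 8) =[0, 4, 9, 3, 2, 5, 6, 7, 1, 8]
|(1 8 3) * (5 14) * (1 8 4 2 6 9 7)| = |(1 4 2 6 9 7)(3 8)(5 14)| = 6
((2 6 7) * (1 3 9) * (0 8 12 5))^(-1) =((0 8 12 5)(1 3 9)(2 6 7))^(-1) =(0 5 12 8)(1 9 3)(2 7 6)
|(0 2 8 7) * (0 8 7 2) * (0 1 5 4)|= |(0 1 5 4)(2 7 8)|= 12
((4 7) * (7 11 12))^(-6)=(4 12)(7 11)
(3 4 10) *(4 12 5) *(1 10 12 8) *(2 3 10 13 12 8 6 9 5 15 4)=(1 13 12 15 4 8)(2 3 6 9 5)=[0, 13, 3, 6, 8, 2, 9, 7, 1, 5, 10, 11, 15, 12, 14, 4]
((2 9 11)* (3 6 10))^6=((2 9 11)(3 6 10))^6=(11)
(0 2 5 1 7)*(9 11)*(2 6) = (0 6 2 5 1 7)(9 11) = [6, 7, 5, 3, 4, 1, 2, 0, 8, 11, 10, 9]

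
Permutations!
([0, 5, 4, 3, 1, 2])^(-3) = (1 5 2 4)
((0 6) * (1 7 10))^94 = (1 7 10)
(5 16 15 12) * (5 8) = [0, 1, 2, 3, 4, 16, 6, 7, 5, 9, 10, 11, 8, 13, 14, 12, 15] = (5 16 15 12 8)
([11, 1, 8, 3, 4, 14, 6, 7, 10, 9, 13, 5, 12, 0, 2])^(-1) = [13, 1, 14, 3, 4, 11, 6, 7, 2, 9, 8, 0, 12, 10, 5]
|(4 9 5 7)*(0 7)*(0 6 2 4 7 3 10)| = |(0 3 10)(2 4 9 5 6)| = 15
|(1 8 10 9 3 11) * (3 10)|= 4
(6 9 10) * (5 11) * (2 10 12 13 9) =(2 10 6)(5 11)(9 12 13) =[0, 1, 10, 3, 4, 11, 2, 7, 8, 12, 6, 5, 13, 9]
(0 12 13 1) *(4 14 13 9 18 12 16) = (0 16 4 14 13 1)(9 18 12) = [16, 0, 2, 3, 14, 5, 6, 7, 8, 18, 10, 11, 9, 1, 13, 15, 4, 17, 12]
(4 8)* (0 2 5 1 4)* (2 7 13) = [7, 4, 5, 3, 8, 1, 6, 13, 0, 9, 10, 11, 12, 2] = (0 7 13 2 5 1 4 8)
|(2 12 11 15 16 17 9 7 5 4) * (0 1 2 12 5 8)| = |(0 1 2 5 4 12 11 15 16 17 9 7 8)| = 13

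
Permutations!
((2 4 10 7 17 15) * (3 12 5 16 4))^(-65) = (2 4)(3 10)(5 17)(7 12)(15 16)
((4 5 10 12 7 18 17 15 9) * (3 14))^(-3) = (3 14)(4 17 12)(5 15 7)(9 18 10)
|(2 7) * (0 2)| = 3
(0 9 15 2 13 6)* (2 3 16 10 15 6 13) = [9, 1, 2, 16, 4, 5, 0, 7, 8, 6, 15, 11, 12, 13, 14, 3, 10] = (0 9 6)(3 16 10 15)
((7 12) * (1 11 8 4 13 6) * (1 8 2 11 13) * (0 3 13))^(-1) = (0 1 4 8 6 13 3)(2 11)(7 12)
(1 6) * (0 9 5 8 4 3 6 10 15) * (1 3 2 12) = [9, 10, 12, 6, 2, 8, 3, 7, 4, 5, 15, 11, 1, 13, 14, 0] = (0 9 5 8 4 2 12 1 10 15)(3 6)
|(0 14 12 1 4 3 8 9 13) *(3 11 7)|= 11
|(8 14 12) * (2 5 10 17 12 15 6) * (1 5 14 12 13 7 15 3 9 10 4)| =30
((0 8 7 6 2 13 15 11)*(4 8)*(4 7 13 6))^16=((0 7 4 8 13 15 11)(2 6))^16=(0 4 13 11 7 8 15)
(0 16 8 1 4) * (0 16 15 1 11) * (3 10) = [15, 4, 2, 10, 16, 5, 6, 7, 11, 9, 3, 0, 12, 13, 14, 1, 8] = (0 15 1 4 16 8 11)(3 10)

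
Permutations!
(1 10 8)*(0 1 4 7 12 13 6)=(0 1 10 8 4 7 12 13 6)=[1, 10, 2, 3, 7, 5, 0, 12, 4, 9, 8, 11, 13, 6]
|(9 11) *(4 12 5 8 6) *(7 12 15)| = |(4 15 7 12 5 8 6)(9 11)| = 14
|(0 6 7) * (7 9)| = 4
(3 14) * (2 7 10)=(2 7 10)(3 14)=[0, 1, 7, 14, 4, 5, 6, 10, 8, 9, 2, 11, 12, 13, 3]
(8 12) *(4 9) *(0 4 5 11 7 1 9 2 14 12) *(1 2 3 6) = (0 4 3 6 1 9 5 11 7 2 14 12 8) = [4, 9, 14, 6, 3, 11, 1, 2, 0, 5, 10, 7, 8, 13, 12]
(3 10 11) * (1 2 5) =[0, 2, 5, 10, 4, 1, 6, 7, 8, 9, 11, 3] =(1 2 5)(3 10 11)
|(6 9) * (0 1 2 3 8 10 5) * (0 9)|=|(0 1 2 3 8 10 5 9 6)|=9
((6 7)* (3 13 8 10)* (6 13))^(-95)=(3 6 7 13 8 10)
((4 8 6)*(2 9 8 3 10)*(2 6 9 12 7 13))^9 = ((2 12 7 13)(3 10 6 4)(8 9))^9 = (2 12 7 13)(3 10 6 4)(8 9)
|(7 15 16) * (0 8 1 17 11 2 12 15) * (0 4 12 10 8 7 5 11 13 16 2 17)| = 45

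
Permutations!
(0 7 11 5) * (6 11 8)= (0 7 8 6 11 5)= [7, 1, 2, 3, 4, 0, 11, 8, 6, 9, 10, 5]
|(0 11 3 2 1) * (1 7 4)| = |(0 11 3 2 7 4 1)| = 7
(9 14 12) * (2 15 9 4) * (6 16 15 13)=(2 13 6 16 15 9 14 12 4)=[0, 1, 13, 3, 2, 5, 16, 7, 8, 14, 10, 11, 4, 6, 12, 9, 15]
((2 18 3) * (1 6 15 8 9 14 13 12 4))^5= ((1 6 15 8 9 14 13 12 4)(2 18 3))^5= (1 14 6 13 15 12 8 4 9)(2 3 18)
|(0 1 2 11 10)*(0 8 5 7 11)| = 15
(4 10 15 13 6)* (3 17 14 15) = [0, 1, 2, 17, 10, 5, 4, 7, 8, 9, 3, 11, 12, 6, 15, 13, 16, 14] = (3 17 14 15 13 6 4 10)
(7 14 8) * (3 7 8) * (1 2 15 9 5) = [0, 2, 15, 7, 4, 1, 6, 14, 8, 5, 10, 11, 12, 13, 3, 9] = (1 2 15 9 5)(3 7 14)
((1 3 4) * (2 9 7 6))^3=(2 6 7 9)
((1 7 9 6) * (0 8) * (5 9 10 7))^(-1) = (0 8)(1 6 9 5)(7 10) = ((0 8)(1 5 9 6)(7 10))^(-1)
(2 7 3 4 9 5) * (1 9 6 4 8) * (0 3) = [3, 9, 7, 8, 6, 2, 4, 0, 1, 5] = (0 3 8 1 9 5 2 7)(4 6)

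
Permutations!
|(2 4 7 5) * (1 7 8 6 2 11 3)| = |(1 7 5 11 3)(2 4 8 6)| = 20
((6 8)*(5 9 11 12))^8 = ((5 9 11 12)(6 8))^8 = (12)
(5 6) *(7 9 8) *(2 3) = (2 3)(5 6)(7 9 8) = [0, 1, 3, 2, 4, 6, 5, 9, 7, 8]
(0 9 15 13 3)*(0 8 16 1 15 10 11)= (0 9 10 11)(1 15 13 3 8 16)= [9, 15, 2, 8, 4, 5, 6, 7, 16, 10, 11, 0, 12, 3, 14, 13, 1]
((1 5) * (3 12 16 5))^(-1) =(1 5 16 12 3)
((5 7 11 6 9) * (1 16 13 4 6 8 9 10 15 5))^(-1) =(1 9 8 11 7 5 15 10 6 4 13 16)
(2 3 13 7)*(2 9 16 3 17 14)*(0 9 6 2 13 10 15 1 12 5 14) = (0 9 16 3 10 15 1 12 5 14 13 7 6 2 17) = [9, 12, 17, 10, 4, 14, 2, 6, 8, 16, 15, 11, 5, 7, 13, 1, 3, 0]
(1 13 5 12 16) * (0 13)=[13, 0, 2, 3, 4, 12, 6, 7, 8, 9, 10, 11, 16, 5, 14, 15, 1]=(0 13 5 12 16 1)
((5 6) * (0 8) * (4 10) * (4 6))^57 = ((0 8)(4 10 6 5))^57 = (0 8)(4 10 6 5)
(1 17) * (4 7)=(1 17)(4 7)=[0, 17, 2, 3, 7, 5, 6, 4, 8, 9, 10, 11, 12, 13, 14, 15, 16, 1]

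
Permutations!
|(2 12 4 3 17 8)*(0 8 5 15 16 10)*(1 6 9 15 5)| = |(0 8 2 12 4 3 17 1 6 9 15 16 10)| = 13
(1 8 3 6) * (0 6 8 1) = (0 6)(3 8) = [6, 1, 2, 8, 4, 5, 0, 7, 3]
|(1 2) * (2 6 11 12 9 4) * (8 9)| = |(1 6 11 12 8 9 4 2)| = 8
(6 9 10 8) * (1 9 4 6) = (1 9 10 8)(4 6) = [0, 9, 2, 3, 6, 5, 4, 7, 1, 10, 8]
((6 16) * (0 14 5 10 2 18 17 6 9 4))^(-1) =((0 14 5 10 2 18 17 6 16 9 4))^(-1) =(0 4 9 16 6 17 18 2 10 5 14)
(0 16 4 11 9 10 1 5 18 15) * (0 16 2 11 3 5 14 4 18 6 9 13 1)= (0 2 11 13 1 14 4 3 5 6 9 10)(15 16 18)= [2, 14, 11, 5, 3, 6, 9, 7, 8, 10, 0, 13, 12, 1, 4, 16, 18, 17, 15]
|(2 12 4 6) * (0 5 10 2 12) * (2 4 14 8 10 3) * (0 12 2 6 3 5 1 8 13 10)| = 24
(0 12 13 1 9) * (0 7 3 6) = [12, 9, 2, 6, 4, 5, 0, 3, 8, 7, 10, 11, 13, 1] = (0 12 13 1 9 7 3 6)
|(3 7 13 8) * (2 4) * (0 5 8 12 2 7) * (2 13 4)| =|(0 5 8 3)(4 7)(12 13)| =4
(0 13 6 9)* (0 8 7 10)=(0 13 6 9 8 7 10)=[13, 1, 2, 3, 4, 5, 9, 10, 7, 8, 0, 11, 12, 6]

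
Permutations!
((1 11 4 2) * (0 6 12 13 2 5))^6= ((0 6 12 13 2 1 11 4 5))^6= (0 11 13)(1 12 5)(2 6 4)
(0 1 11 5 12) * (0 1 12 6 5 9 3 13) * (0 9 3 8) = (0 12 1 11 3 13 9 8)(5 6) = [12, 11, 2, 13, 4, 6, 5, 7, 0, 8, 10, 3, 1, 9]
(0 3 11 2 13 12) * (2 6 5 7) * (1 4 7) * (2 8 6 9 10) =(0 3 11 9 10 2 13 12)(1 4 7 8 6 5) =[3, 4, 13, 11, 7, 1, 5, 8, 6, 10, 2, 9, 0, 12]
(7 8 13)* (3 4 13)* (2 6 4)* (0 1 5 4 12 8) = (0 1 5 4 13 7)(2 6 12 8 3) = [1, 5, 6, 2, 13, 4, 12, 0, 3, 9, 10, 11, 8, 7]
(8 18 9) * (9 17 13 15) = (8 18 17 13 15 9) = [0, 1, 2, 3, 4, 5, 6, 7, 18, 8, 10, 11, 12, 15, 14, 9, 16, 13, 17]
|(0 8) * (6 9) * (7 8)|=|(0 7 8)(6 9)|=6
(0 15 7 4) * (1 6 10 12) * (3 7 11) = (0 15 11 3 7 4)(1 6 10 12) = [15, 6, 2, 7, 0, 5, 10, 4, 8, 9, 12, 3, 1, 13, 14, 11]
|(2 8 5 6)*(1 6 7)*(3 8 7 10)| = 4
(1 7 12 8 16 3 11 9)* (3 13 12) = (1 7 3 11 9)(8 16 13 12) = [0, 7, 2, 11, 4, 5, 6, 3, 16, 1, 10, 9, 8, 12, 14, 15, 13]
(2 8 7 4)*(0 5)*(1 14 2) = [5, 14, 8, 3, 1, 0, 6, 4, 7, 9, 10, 11, 12, 13, 2] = (0 5)(1 14 2 8 7 4)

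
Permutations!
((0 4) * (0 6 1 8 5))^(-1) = ((0 4 6 1 8 5))^(-1) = (0 5 8 1 6 4)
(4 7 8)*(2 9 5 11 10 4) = [0, 1, 9, 3, 7, 11, 6, 8, 2, 5, 4, 10] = (2 9 5 11 10 4 7 8)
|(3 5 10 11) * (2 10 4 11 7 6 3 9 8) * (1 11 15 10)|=35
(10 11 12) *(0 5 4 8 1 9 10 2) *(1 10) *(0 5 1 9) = (0 1)(2 5 4 8 10 11 12) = [1, 0, 5, 3, 8, 4, 6, 7, 10, 9, 11, 12, 2]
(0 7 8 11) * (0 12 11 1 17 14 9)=(0 7 8 1 17 14 9)(11 12)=[7, 17, 2, 3, 4, 5, 6, 8, 1, 0, 10, 12, 11, 13, 9, 15, 16, 14]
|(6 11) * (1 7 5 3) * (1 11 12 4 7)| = |(3 11 6 12 4 7 5)| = 7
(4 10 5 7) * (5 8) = (4 10 8 5 7) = [0, 1, 2, 3, 10, 7, 6, 4, 5, 9, 8]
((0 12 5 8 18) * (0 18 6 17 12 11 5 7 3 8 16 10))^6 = (18)(0 11 5 16 10) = ((18)(0 11 5 16 10)(3 8 6 17 12 7))^6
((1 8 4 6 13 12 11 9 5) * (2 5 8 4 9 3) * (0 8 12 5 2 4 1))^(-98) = ((0 8 9 12 11 3 4 6 13 5))^(-98) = (0 9 11 4 13)(3 6 5 8 12)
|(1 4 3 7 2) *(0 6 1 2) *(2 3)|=|(0 6 1 4 2 3 7)|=7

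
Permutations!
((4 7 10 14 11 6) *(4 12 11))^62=(4 10)(6 11 12)(7 14)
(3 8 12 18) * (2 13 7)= (2 13 7)(3 8 12 18)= [0, 1, 13, 8, 4, 5, 6, 2, 12, 9, 10, 11, 18, 7, 14, 15, 16, 17, 3]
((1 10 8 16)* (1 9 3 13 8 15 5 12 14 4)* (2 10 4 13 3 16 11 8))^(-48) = ((1 4)(2 10 15 5 12 14 13)(8 11)(9 16))^(-48) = (16)(2 10 15 5 12 14 13)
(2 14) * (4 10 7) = (2 14)(4 10 7) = [0, 1, 14, 3, 10, 5, 6, 4, 8, 9, 7, 11, 12, 13, 2]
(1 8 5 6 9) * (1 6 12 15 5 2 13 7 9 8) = (2 13 7 9 6 8)(5 12 15) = [0, 1, 13, 3, 4, 12, 8, 9, 2, 6, 10, 11, 15, 7, 14, 5]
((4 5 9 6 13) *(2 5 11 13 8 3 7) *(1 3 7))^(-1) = (1 3)(2 7 8 6 9 5)(4 13 11)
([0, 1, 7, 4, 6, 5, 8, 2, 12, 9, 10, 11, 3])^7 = [0, 1, 7, 6, 8, 5, 12, 2, 3, 9, 10, 11, 4]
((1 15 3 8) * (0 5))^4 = (15)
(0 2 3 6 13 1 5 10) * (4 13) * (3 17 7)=(0 2 17 7 3 6 4 13 1 5 10)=[2, 5, 17, 6, 13, 10, 4, 3, 8, 9, 0, 11, 12, 1, 14, 15, 16, 7]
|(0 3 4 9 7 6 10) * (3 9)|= 10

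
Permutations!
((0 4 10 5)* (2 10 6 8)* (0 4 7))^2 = (2 5 6)(4 8 10)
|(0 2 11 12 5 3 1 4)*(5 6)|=|(0 2 11 12 6 5 3 1 4)|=9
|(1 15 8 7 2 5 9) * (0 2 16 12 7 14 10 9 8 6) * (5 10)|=21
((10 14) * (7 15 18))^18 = (18) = ((7 15 18)(10 14))^18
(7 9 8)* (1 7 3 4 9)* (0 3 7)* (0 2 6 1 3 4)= (0 4 9 8 7 3)(1 2 6)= [4, 2, 6, 0, 9, 5, 1, 3, 7, 8]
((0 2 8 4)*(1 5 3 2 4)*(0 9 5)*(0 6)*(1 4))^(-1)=((0 1 6)(2 8 4 9 5 3))^(-1)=(0 6 1)(2 3 5 9 4 8)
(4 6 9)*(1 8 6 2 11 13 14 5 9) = (1 8 6)(2 11 13 14 5 9 4) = [0, 8, 11, 3, 2, 9, 1, 7, 6, 4, 10, 13, 12, 14, 5]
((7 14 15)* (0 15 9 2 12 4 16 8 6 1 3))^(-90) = (0 15 7 14 9 2 12 4 16 8 6 1 3)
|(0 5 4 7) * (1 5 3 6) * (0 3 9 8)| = 6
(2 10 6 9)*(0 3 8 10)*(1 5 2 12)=(0 3 8 10 6 9 12 1 5 2)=[3, 5, 0, 8, 4, 2, 9, 7, 10, 12, 6, 11, 1]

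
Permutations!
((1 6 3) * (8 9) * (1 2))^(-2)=(9)(1 3)(2 6)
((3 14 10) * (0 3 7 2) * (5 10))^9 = (0 14 10 2 3 5 7)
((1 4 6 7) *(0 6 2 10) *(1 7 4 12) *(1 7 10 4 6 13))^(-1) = (0 10 7 12 1 13)(2 4)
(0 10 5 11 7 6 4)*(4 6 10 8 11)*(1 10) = (0 8 11 7 1 10 5 4) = [8, 10, 2, 3, 0, 4, 6, 1, 11, 9, 5, 7]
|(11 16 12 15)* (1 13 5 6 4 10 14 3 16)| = 12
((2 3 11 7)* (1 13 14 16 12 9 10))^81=((1 13 14 16 12 9 10)(2 3 11 7))^81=(1 12 13 9 14 10 16)(2 3 11 7)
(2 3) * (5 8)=(2 3)(5 8)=[0, 1, 3, 2, 4, 8, 6, 7, 5]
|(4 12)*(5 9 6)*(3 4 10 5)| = |(3 4 12 10 5 9 6)| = 7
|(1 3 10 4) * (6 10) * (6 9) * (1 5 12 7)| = 9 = |(1 3 9 6 10 4 5 12 7)|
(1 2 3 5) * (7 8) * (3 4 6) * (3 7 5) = (1 2 4 6 7 8 5) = [0, 2, 4, 3, 6, 1, 7, 8, 5]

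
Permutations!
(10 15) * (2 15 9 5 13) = (2 15 10 9 5 13) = [0, 1, 15, 3, 4, 13, 6, 7, 8, 5, 9, 11, 12, 2, 14, 10]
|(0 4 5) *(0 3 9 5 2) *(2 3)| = |(0 4 3 9 5 2)| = 6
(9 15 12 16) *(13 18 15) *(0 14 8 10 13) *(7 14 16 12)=(0 16 9)(7 14 8 10 13 18 15)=[16, 1, 2, 3, 4, 5, 6, 14, 10, 0, 13, 11, 12, 18, 8, 7, 9, 17, 15]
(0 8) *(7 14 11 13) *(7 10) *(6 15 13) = [8, 1, 2, 3, 4, 5, 15, 14, 0, 9, 7, 6, 12, 10, 11, 13] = (0 8)(6 15 13 10 7 14 11)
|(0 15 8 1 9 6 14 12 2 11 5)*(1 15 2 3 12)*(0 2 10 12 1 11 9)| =30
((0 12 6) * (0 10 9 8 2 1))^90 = ((0 12 6 10 9 8 2 1))^90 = (0 6 9 2)(1 12 10 8)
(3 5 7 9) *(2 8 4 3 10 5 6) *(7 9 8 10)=(2 10 5 9 7 8 4 3 6)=[0, 1, 10, 6, 3, 9, 2, 8, 4, 7, 5]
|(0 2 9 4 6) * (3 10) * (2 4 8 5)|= |(0 4 6)(2 9 8 5)(3 10)|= 12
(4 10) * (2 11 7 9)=(2 11 7 9)(4 10)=[0, 1, 11, 3, 10, 5, 6, 9, 8, 2, 4, 7]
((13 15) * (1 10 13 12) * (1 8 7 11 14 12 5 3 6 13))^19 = (1 10)(3 5 15 13 6)(7 8 12 14 11)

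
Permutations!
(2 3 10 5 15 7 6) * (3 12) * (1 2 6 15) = (1 2 12 3 10 5)(7 15) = [0, 2, 12, 10, 4, 1, 6, 15, 8, 9, 5, 11, 3, 13, 14, 7]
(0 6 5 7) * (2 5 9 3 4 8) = [6, 1, 5, 4, 8, 7, 9, 0, 2, 3] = (0 6 9 3 4 8 2 5 7)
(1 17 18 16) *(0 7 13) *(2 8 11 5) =(0 7 13)(1 17 18 16)(2 8 11 5) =[7, 17, 8, 3, 4, 2, 6, 13, 11, 9, 10, 5, 12, 0, 14, 15, 1, 18, 16]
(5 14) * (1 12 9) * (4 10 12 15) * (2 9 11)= [0, 15, 9, 3, 10, 14, 6, 7, 8, 1, 12, 2, 11, 13, 5, 4]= (1 15 4 10 12 11 2 9)(5 14)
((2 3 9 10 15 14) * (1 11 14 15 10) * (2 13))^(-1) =(15)(1 9 3 2 13 14 11)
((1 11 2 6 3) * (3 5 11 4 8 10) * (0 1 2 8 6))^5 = (0 11)(1 8)(2 5)(3 6)(4 10)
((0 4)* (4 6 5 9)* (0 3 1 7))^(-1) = (0 7 1 3 4 9 5 6)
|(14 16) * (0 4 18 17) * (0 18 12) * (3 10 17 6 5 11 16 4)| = |(0 3 10 17 18 6 5 11 16 14 4 12)| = 12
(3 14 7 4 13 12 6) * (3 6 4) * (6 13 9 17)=(3 14 7)(4 9 17 6 13 12)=[0, 1, 2, 14, 9, 5, 13, 3, 8, 17, 10, 11, 4, 12, 7, 15, 16, 6]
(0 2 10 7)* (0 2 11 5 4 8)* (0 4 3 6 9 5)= (0 11)(2 10 7)(3 6 9 5)(4 8)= [11, 1, 10, 6, 8, 3, 9, 2, 4, 5, 7, 0]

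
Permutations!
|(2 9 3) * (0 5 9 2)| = |(0 5 9 3)| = 4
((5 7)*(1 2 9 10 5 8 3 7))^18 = (1 10 2 5 9)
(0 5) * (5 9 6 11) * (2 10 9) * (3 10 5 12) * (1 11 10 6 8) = (0 2 5)(1 11 12 3 6 10 9 8) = [2, 11, 5, 6, 4, 0, 10, 7, 1, 8, 9, 12, 3]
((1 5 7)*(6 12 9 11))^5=(1 7 5)(6 12 9 11)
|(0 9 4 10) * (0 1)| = |(0 9 4 10 1)| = 5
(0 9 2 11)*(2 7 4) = (0 9 7 4 2 11) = [9, 1, 11, 3, 2, 5, 6, 4, 8, 7, 10, 0]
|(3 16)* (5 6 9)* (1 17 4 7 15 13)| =|(1 17 4 7 15 13)(3 16)(5 6 9)| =6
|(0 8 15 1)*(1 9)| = |(0 8 15 9 1)| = 5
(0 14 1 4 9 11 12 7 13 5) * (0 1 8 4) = [14, 0, 2, 3, 9, 1, 6, 13, 4, 11, 10, 12, 7, 5, 8] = (0 14 8 4 9 11 12 7 13 5 1)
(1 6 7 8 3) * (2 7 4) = (1 6 4 2 7 8 3) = [0, 6, 7, 1, 2, 5, 4, 8, 3]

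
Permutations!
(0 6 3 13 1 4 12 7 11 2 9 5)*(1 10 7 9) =[6, 4, 1, 13, 12, 0, 3, 11, 8, 5, 7, 2, 9, 10] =(0 6 3 13 10 7 11 2 1 4 12 9 5)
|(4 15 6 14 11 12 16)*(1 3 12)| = 9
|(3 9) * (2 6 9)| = 4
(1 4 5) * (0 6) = (0 6)(1 4 5) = [6, 4, 2, 3, 5, 1, 0]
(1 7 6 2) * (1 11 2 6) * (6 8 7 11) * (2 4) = (1 11 4 2 6 8 7) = [0, 11, 6, 3, 2, 5, 8, 1, 7, 9, 10, 4]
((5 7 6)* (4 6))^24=(7)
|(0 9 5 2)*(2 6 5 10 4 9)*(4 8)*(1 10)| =|(0 2)(1 10 8 4 9)(5 6)| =10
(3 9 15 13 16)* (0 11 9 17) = (0 11 9 15 13 16 3 17) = [11, 1, 2, 17, 4, 5, 6, 7, 8, 15, 10, 9, 12, 16, 14, 13, 3, 0]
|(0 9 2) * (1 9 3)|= 5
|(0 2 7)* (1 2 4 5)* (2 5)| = |(0 4 2 7)(1 5)| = 4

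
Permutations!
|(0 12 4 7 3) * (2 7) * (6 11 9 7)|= 9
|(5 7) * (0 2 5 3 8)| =6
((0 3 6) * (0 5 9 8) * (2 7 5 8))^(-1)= (0 8 6 3)(2 9 5 7)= ((0 3 6 8)(2 7 5 9))^(-1)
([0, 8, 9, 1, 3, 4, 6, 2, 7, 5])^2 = (1 7 9 4)(2 5 3 8)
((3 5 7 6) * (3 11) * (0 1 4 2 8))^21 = (0 1 4 2 8)(3 5 7 6 11)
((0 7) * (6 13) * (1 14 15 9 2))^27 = (0 7)(1 15 2 14 9)(6 13)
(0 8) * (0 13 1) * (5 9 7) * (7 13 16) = (0 8 16 7 5 9 13 1) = [8, 0, 2, 3, 4, 9, 6, 5, 16, 13, 10, 11, 12, 1, 14, 15, 7]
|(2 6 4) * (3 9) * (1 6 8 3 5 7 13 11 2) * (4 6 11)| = |(1 11 2 8 3 9 5 7 13 4)| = 10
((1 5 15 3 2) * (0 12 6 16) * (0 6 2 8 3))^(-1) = ((0 12 2 1 5 15)(3 8)(6 16))^(-1) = (0 15 5 1 2 12)(3 8)(6 16)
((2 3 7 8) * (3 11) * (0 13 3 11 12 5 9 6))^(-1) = ((0 13 3 7 8 2 12 5 9 6))^(-1) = (0 6 9 5 12 2 8 7 3 13)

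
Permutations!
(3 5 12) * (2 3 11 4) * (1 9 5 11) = (1 9 5 12)(2 3 11 4) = [0, 9, 3, 11, 2, 12, 6, 7, 8, 5, 10, 4, 1]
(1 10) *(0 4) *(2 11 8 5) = (0 4)(1 10)(2 11 8 5) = [4, 10, 11, 3, 0, 2, 6, 7, 5, 9, 1, 8]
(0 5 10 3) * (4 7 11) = (0 5 10 3)(4 7 11) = [5, 1, 2, 0, 7, 10, 6, 11, 8, 9, 3, 4]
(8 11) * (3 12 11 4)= (3 12 11 8 4)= [0, 1, 2, 12, 3, 5, 6, 7, 4, 9, 10, 8, 11]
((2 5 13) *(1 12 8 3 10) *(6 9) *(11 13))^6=(1 12 8 3 10)(2 11)(5 13)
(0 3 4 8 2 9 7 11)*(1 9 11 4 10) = [3, 9, 11, 10, 8, 5, 6, 4, 2, 7, 1, 0] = (0 3 10 1 9 7 4 8 2 11)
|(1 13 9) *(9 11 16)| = 5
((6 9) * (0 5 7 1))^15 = ((0 5 7 1)(6 9))^15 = (0 1 7 5)(6 9)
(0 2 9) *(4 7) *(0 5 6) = [2, 1, 9, 3, 7, 6, 0, 4, 8, 5] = (0 2 9 5 6)(4 7)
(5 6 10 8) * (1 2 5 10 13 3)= (1 2 5 6 13 3)(8 10)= [0, 2, 5, 1, 4, 6, 13, 7, 10, 9, 8, 11, 12, 3]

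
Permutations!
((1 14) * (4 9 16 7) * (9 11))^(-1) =(1 14)(4 7 16 9 11)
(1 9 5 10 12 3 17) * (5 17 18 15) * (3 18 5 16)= [0, 9, 2, 5, 4, 10, 6, 7, 8, 17, 12, 11, 18, 13, 14, 16, 3, 1, 15]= (1 9 17)(3 5 10 12 18 15 16)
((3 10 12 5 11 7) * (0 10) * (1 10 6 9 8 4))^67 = (0 12 9 11 4 3 10 6 5 8 7 1)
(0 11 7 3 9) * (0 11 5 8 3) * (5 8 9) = (0 8 3 5 9 11 7) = [8, 1, 2, 5, 4, 9, 6, 0, 3, 11, 10, 7]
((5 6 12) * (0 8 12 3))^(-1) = (0 3 6 5 12 8)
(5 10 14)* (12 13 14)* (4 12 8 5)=[0, 1, 2, 3, 12, 10, 6, 7, 5, 9, 8, 11, 13, 14, 4]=(4 12 13 14)(5 10 8)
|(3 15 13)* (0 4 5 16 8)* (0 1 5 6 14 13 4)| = 12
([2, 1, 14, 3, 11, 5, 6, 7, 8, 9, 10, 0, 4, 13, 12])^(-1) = [11, 1, 0, 3, 12, 5, 6, 7, 8, 9, 10, 4, 14, 13, 2]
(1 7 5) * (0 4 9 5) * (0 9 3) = [4, 7, 2, 0, 3, 1, 6, 9, 8, 5] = (0 4 3)(1 7 9 5)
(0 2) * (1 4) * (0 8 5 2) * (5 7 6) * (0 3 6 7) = (0 3 6 5 2 8)(1 4) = [3, 4, 8, 6, 1, 2, 5, 7, 0]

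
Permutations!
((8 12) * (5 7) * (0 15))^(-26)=((0 15)(5 7)(8 12))^(-26)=(15)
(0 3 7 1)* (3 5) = (0 5 3 7 1) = [5, 0, 2, 7, 4, 3, 6, 1]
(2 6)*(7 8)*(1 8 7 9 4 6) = [0, 8, 1, 3, 6, 5, 2, 7, 9, 4] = (1 8 9 4 6 2)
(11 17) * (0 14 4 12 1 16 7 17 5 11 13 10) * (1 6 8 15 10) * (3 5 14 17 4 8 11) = (0 17 13 1 16 7 4 12 6 11 14 8 15 10)(3 5) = [17, 16, 2, 5, 12, 3, 11, 4, 15, 9, 0, 14, 6, 1, 8, 10, 7, 13]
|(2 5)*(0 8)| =|(0 8)(2 5)| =2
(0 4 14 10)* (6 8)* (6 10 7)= (0 4 14 7 6 8 10)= [4, 1, 2, 3, 14, 5, 8, 6, 10, 9, 0, 11, 12, 13, 7]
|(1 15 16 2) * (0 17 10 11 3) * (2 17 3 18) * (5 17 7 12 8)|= 12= |(0 3)(1 15 16 7 12 8 5 17 10 11 18 2)|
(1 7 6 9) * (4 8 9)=(1 7 6 4 8 9)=[0, 7, 2, 3, 8, 5, 4, 6, 9, 1]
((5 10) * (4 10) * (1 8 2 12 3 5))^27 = (1 12 4 8 3 10 2 5)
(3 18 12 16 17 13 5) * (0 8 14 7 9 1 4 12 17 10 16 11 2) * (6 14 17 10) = (0 8 17 13 5 3 18 10 16 6 14 7 9 1 4 12 11 2) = [8, 4, 0, 18, 12, 3, 14, 9, 17, 1, 16, 2, 11, 5, 7, 15, 6, 13, 10]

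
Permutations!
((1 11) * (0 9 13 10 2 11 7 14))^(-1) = (0 14 7 1 11 2 10 13 9)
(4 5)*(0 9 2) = (0 9 2)(4 5) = [9, 1, 0, 3, 5, 4, 6, 7, 8, 2]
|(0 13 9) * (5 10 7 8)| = |(0 13 9)(5 10 7 8)| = 12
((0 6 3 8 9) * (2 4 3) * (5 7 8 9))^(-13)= (0 9 3 4 2 6)(5 8 7)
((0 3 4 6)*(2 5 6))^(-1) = (0 6 5 2 4 3)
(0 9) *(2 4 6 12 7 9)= [2, 1, 4, 3, 6, 5, 12, 9, 8, 0, 10, 11, 7]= (0 2 4 6 12 7 9)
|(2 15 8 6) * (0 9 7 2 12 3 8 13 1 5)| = 8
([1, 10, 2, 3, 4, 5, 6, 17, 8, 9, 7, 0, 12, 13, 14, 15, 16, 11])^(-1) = [11, 0, 2, 3, 4, 5, 6, 10, 8, 9, 1, 17, 12, 13, 14, 15, 16, 7]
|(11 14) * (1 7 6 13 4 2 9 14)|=9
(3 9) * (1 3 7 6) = (1 3 9 7 6) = [0, 3, 2, 9, 4, 5, 1, 6, 8, 7]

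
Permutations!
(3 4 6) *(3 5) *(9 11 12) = (3 4 6 5)(9 11 12) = [0, 1, 2, 4, 6, 3, 5, 7, 8, 11, 10, 12, 9]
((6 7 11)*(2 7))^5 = (2 7 11 6)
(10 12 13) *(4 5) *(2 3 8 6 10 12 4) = (2 3 8 6 10 4 5)(12 13) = [0, 1, 3, 8, 5, 2, 10, 7, 6, 9, 4, 11, 13, 12]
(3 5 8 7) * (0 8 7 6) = (0 8 6)(3 5 7) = [8, 1, 2, 5, 4, 7, 0, 3, 6]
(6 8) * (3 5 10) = (3 5 10)(6 8) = [0, 1, 2, 5, 4, 10, 8, 7, 6, 9, 3]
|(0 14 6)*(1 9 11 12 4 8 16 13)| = |(0 14 6)(1 9 11 12 4 8 16 13)| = 24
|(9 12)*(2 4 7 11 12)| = 6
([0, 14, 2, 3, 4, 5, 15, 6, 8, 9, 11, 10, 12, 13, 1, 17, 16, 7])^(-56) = [0, 1, 2, 3, 4, 5, 6, 7, 8, 9, 10, 11, 12, 13, 14, 15, 16, 17]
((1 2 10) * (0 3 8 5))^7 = (0 5 8 3)(1 2 10)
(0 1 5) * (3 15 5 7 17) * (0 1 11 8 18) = (0 11 8 18)(1 7 17 3 15 5) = [11, 7, 2, 15, 4, 1, 6, 17, 18, 9, 10, 8, 12, 13, 14, 5, 16, 3, 0]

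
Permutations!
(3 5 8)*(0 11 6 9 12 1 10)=(0 11 6 9 12 1 10)(3 5 8)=[11, 10, 2, 5, 4, 8, 9, 7, 3, 12, 0, 6, 1]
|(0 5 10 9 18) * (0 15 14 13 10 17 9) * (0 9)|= 6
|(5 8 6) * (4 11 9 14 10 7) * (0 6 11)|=|(0 6 5 8 11 9 14 10 7 4)|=10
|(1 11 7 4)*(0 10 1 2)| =|(0 10 1 11 7 4 2)| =7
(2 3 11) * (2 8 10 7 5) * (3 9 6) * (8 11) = [0, 1, 9, 8, 4, 2, 3, 5, 10, 6, 7, 11] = (11)(2 9 6 3 8 10 7 5)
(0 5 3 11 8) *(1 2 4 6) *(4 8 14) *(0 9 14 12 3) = (0 5)(1 2 8 9 14 4 6)(3 11 12) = [5, 2, 8, 11, 6, 0, 1, 7, 9, 14, 10, 12, 3, 13, 4]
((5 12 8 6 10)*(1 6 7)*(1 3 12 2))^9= ((1 6 10 5 2)(3 12 8 7))^9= (1 2 5 10 6)(3 12 8 7)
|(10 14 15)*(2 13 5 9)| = 12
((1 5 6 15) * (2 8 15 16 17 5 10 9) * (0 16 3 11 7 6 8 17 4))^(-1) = (0 4 16)(1 15 8 5 17 2 9 10)(3 6 7 11)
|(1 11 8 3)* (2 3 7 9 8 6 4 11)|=3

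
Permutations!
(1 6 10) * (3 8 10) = (1 6 3 8 10) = [0, 6, 2, 8, 4, 5, 3, 7, 10, 9, 1]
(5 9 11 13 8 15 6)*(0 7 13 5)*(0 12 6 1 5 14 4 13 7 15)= (0 15 1 5 9 11 14 4 13 8)(6 12)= [15, 5, 2, 3, 13, 9, 12, 7, 0, 11, 10, 14, 6, 8, 4, 1]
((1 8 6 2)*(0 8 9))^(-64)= ((0 8 6 2 1 9))^(-64)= (0 6 1)(2 9 8)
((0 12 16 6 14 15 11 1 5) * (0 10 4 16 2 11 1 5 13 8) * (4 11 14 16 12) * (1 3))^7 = (0 1 14 4 13 15 12 8 3 2)(5 10 11)(6 16) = ((0 4 12 2 14 15 3 1 13 8)(5 10 11)(6 16))^7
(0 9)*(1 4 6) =[9, 4, 2, 3, 6, 5, 1, 7, 8, 0] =(0 9)(1 4 6)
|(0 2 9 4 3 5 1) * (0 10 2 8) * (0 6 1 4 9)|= 6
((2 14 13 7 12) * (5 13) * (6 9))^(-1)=((2 14 5 13 7 12)(6 9))^(-1)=(2 12 7 13 5 14)(6 9)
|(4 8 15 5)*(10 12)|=|(4 8 15 5)(10 12)|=4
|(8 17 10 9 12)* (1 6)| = |(1 6)(8 17 10 9 12)| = 10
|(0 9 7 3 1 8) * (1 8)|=5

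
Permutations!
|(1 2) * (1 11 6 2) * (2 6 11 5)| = 2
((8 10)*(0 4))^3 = (0 4)(8 10)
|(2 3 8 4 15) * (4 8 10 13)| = |(2 3 10 13 4 15)| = 6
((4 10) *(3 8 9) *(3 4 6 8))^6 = ((4 10 6 8 9))^6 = (4 10 6 8 9)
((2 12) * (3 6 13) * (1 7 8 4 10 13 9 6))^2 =(1 8 10 3 7 4 13)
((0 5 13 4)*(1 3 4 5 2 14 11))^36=(0 2 14 11 1 3 4)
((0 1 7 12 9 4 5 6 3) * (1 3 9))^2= (1 12 7)(4 6)(5 9)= ((0 3)(1 7 12)(4 5 6 9))^2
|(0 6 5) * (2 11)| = |(0 6 5)(2 11)| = 6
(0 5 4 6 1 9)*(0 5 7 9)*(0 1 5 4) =(0 7 9 4 6 5) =[7, 1, 2, 3, 6, 0, 5, 9, 8, 4]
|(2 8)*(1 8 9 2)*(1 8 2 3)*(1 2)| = 3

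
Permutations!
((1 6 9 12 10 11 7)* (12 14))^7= ((1 6 9 14 12 10 11 7))^7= (1 7 11 10 12 14 9 6)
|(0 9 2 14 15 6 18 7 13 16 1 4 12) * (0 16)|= |(0 9 2 14 15 6 18 7 13)(1 4 12 16)|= 36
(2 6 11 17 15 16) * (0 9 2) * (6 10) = (0 9 2 10 6 11 17 15 16) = [9, 1, 10, 3, 4, 5, 11, 7, 8, 2, 6, 17, 12, 13, 14, 16, 0, 15]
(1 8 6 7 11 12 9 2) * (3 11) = (1 8 6 7 3 11 12 9 2) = [0, 8, 1, 11, 4, 5, 7, 3, 6, 2, 10, 12, 9]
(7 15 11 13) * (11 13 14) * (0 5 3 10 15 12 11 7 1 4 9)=(0 5 3 10 15 13 1 4 9)(7 12 11 14)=[5, 4, 2, 10, 9, 3, 6, 12, 8, 0, 15, 14, 11, 1, 7, 13]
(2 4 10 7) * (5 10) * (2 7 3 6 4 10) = (2 10 3 6 4 5) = [0, 1, 10, 6, 5, 2, 4, 7, 8, 9, 3]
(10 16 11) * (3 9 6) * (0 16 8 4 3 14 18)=(0 16 11 10 8 4 3 9 6 14 18)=[16, 1, 2, 9, 3, 5, 14, 7, 4, 6, 8, 10, 12, 13, 18, 15, 11, 17, 0]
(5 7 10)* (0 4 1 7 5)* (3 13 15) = (0 4 1 7 10)(3 13 15) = [4, 7, 2, 13, 1, 5, 6, 10, 8, 9, 0, 11, 12, 15, 14, 3]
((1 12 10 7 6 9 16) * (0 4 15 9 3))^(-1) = ((0 4 15 9 16 1 12 10 7 6 3))^(-1) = (0 3 6 7 10 12 1 16 9 15 4)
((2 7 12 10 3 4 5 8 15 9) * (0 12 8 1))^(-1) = (0 1 5 4 3 10 12)(2 9 15 8 7)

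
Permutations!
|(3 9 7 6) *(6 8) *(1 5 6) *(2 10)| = |(1 5 6 3 9 7 8)(2 10)| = 14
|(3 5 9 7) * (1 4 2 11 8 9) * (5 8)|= 20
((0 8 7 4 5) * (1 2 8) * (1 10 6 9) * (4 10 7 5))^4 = (0 9 5 6 8 10 2 7 1)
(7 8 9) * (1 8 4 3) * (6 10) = [0, 8, 2, 1, 3, 5, 10, 4, 9, 7, 6] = (1 8 9 7 4 3)(6 10)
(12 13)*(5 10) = (5 10)(12 13) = [0, 1, 2, 3, 4, 10, 6, 7, 8, 9, 5, 11, 13, 12]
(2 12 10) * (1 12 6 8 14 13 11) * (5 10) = (1 12 5 10 2 6 8 14 13 11) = [0, 12, 6, 3, 4, 10, 8, 7, 14, 9, 2, 1, 5, 11, 13]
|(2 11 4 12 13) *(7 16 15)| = |(2 11 4 12 13)(7 16 15)| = 15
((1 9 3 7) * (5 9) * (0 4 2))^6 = ((0 4 2)(1 5 9 3 7))^6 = (1 5 9 3 7)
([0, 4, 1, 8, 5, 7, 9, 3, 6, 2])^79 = [0, 9, 6, 5, 2, 1, 3, 4, 7, 8]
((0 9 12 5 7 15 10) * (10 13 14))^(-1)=((0 9 12 5 7 15 13 14 10))^(-1)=(0 10 14 13 15 7 5 12 9)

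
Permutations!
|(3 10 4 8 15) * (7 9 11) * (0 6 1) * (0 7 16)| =35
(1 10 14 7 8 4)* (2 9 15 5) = [0, 10, 9, 3, 1, 2, 6, 8, 4, 15, 14, 11, 12, 13, 7, 5] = (1 10 14 7 8 4)(2 9 15 5)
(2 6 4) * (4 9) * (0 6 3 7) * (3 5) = (0 6 9 4 2 5 3 7) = [6, 1, 5, 7, 2, 3, 9, 0, 8, 4]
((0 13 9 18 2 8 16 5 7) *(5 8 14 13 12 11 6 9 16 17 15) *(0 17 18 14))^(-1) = ((0 12 11 6 9 14 13 16 8 18 2)(5 7 17 15))^(-1) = (0 2 18 8 16 13 14 9 6 11 12)(5 15 17 7)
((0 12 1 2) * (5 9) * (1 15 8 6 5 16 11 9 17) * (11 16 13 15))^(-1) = (0 2 1 17 5 6 8 15 13 9 11 12)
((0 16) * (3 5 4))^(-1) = ((0 16)(3 5 4))^(-1) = (0 16)(3 4 5)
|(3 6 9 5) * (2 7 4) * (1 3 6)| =6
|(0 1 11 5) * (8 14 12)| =|(0 1 11 5)(8 14 12)| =12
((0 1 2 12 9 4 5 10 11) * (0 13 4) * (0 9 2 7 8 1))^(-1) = (1 8 7)(2 12)(4 13 11 10 5)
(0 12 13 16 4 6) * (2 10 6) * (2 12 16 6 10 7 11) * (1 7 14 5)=[16, 7, 14, 3, 12, 1, 0, 11, 8, 9, 10, 2, 13, 6, 5, 15, 4]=(0 16 4 12 13 6)(1 7 11 2 14 5)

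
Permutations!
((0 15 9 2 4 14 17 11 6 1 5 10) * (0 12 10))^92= ((0 15 9 2 4 14 17 11 6 1 5)(10 12))^92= (0 4 6 15 14 1 9 17 5 2 11)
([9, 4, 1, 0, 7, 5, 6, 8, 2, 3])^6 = [0, 4, 1, 3, 7, 5, 6, 8, 2, 9]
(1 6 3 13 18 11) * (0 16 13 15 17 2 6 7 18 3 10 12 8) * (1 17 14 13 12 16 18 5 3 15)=(0 18 11 17 2 6 10 16 12 8)(1 7 5 3)(13 15 14)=[18, 7, 6, 1, 4, 3, 10, 5, 0, 9, 16, 17, 8, 15, 13, 14, 12, 2, 11]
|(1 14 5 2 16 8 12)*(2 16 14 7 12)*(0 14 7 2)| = 20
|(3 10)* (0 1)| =|(0 1)(3 10)| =2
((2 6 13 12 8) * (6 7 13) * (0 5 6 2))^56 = (13)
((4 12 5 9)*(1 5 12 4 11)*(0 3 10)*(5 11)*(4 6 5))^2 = (12)(0 10 3)(4 5)(6 9)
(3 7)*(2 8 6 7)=(2 8 6 7 3)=[0, 1, 8, 2, 4, 5, 7, 3, 6]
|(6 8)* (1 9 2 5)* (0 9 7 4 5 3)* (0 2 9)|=4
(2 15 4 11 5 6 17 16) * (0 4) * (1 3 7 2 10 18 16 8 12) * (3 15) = (0 4 11 5 6 17 8 12 1 15)(2 3 7)(10 18 16) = [4, 15, 3, 7, 11, 6, 17, 2, 12, 9, 18, 5, 1, 13, 14, 0, 10, 8, 16]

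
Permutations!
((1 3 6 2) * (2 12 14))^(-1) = (1 2 14 12 6 3)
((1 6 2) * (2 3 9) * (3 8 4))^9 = ((1 6 8 4 3 9 2))^9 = (1 8 3 2 6 4 9)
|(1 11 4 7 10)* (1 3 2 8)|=|(1 11 4 7 10 3 2 8)|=8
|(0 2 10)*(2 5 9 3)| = |(0 5 9 3 2 10)| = 6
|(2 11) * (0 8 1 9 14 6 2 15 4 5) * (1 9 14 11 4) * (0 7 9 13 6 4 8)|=8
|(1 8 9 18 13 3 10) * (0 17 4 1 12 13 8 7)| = |(0 17 4 1 7)(3 10 12 13)(8 9 18)| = 60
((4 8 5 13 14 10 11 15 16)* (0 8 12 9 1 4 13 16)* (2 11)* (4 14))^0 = ((0 8 5 16 13 4 12 9 1 14 10 2 11 15))^0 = (16)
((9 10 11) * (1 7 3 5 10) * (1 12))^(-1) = (1 12 9 11 10 5 3 7)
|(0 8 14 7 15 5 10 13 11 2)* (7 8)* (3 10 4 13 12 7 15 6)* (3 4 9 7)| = 30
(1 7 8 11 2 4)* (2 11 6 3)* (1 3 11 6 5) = (1 7 8 5)(2 4 3)(6 11) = [0, 7, 4, 2, 3, 1, 11, 8, 5, 9, 10, 6]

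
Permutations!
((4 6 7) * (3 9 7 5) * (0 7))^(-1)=((0 7 4 6 5 3 9))^(-1)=(0 9 3 5 6 4 7)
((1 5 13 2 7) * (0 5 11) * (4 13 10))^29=((0 5 10 4 13 2 7 1 11))^29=(0 10 13 7 11 5 4 2 1)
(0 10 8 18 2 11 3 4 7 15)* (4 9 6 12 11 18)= (0 10 8 4 7 15)(2 18)(3 9 6 12 11)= [10, 1, 18, 9, 7, 5, 12, 15, 4, 6, 8, 3, 11, 13, 14, 0, 16, 17, 2]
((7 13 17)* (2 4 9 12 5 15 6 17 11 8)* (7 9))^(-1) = (2 8 11 13 7 4)(5 12 9 17 6 15)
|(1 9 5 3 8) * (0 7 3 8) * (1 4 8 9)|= 6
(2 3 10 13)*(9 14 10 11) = (2 3 11 9 14 10 13) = [0, 1, 3, 11, 4, 5, 6, 7, 8, 14, 13, 9, 12, 2, 10]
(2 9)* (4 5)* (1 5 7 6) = (1 5 4 7 6)(2 9) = [0, 5, 9, 3, 7, 4, 1, 6, 8, 2]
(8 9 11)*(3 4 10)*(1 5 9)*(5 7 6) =(1 7 6 5 9 11 8)(3 4 10) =[0, 7, 2, 4, 10, 9, 5, 6, 1, 11, 3, 8]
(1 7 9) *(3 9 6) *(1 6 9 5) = (1 7 9 6 3 5) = [0, 7, 2, 5, 4, 1, 3, 9, 8, 6]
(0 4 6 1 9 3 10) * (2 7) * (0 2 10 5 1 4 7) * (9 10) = [7, 10, 0, 5, 6, 1, 4, 9, 8, 3, 2] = (0 7 9 3 5 1 10 2)(4 6)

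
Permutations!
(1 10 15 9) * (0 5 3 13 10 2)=(0 5 3 13 10 15 9 1 2)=[5, 2, 0, 13, 4, 3, 6, 7, 8, 1, 15, 11, 12, 10, 14, 9]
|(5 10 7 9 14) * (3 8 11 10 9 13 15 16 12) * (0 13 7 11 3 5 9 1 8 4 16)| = 42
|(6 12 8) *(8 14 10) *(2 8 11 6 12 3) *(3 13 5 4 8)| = 18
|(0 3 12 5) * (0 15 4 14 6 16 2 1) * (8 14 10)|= |(0 3 12 5 15 4 10 8 14 6 16 2 1)|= 13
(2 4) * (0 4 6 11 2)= (0 4)(2 6 11)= [4, 1, 6, 3, 0, 5, 11, 7, 8, 9, 10, 2]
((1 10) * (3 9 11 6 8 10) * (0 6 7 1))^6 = (0 8)(1 3 9 11 7)(6 10)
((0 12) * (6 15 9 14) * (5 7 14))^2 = ((0 12)(5 7 14 6 15 9))^2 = (5 14 15)(6 9 7)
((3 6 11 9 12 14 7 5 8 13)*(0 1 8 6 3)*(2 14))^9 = ((0 1 8 13)(2 14 7 5 6 11 9 12))^9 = (0 1 8 13)(2 14 7 5 6 11 9 12)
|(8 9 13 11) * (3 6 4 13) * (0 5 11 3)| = 20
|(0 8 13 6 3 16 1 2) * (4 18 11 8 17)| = |(0 17 4 18 11 8 13 6 3 16 1 2)| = 12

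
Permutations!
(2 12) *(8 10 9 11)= (2 12)(8 10 9 11)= [0, 1, 12, 3, 4, 5, 6, 7, 10, 11, 9, 8, 2]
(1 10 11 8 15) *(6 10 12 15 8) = (1 12 15)(6 10 11) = [0, 12, 2, 3, 4, 5, 10, 7, 8, 9, 11, 6, 15, 13, 14, 1]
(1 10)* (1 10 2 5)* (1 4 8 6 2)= (10)(2 5 4 8 6)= [0, 1, 5, 3, 8, 4, 2, 7, 6, 9, 10]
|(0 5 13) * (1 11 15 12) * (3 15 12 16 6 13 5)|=|(0 3 15 16 6 13)(1 11 12)|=6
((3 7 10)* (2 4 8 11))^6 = (2 8)(4 11) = ((2 4 8 11)(3 7 10))^6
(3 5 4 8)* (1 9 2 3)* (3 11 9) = (1 3 5 4 8)(2 11 9) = [0, 3, 11, 5, 8, 4, 6, 7, 1, 2, 10, 9]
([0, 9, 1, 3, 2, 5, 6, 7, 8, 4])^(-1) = (1 2 4 9)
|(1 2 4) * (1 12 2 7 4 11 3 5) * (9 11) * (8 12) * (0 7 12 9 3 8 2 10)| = 9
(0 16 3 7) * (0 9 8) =[16, 1, 2, 7, 4, 5, 6, 9, 0, 8, 10, 11, 12, 13, 14, 15, 3] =(0 16 3 7 9 8)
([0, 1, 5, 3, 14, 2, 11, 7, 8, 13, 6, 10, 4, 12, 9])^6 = (4 14 9 13 12)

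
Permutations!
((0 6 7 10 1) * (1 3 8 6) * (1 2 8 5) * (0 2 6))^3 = ((0 6 7 10 3 5 1 2 8))^3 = (0 10 1)(2 6 3)(5 8 7)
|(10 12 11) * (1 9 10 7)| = 6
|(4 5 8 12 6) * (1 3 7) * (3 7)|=|(1 7)(4 5 8 12 6)|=10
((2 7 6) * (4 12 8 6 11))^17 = (2 4 6 11 8 7 12)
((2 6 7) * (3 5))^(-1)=(2 7 6)(3 5)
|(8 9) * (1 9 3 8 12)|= 6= |(1 9 12)(3 8)|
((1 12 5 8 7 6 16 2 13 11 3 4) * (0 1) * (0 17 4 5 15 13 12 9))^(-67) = ((0 1 9)(2 12 15 13 11 3 5 8 7 6 16)(4 17))^(-67) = (0 9 1)(2 16 6 7 8 5 3 11 13 15 12)(4 17)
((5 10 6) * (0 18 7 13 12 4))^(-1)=((0 18 7 13 12 4)(5 10 6))^(-1)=(0 4 12 13 7 18)(5 6 10)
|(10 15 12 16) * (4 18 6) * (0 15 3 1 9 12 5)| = 6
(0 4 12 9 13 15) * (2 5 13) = (0 4 12 9 2 5 13 15) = [4, 1, 5, 3, 12, 13, 6, 7, 8, 2, 10, 11, 9, 15, 14, 0]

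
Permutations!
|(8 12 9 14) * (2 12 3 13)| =7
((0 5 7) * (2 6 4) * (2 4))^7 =(0 5 7)(2 6) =((0 5 7)(2 6))^7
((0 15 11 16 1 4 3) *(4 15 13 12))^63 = ((0 13 12 4 3)(1 15 11 16))^63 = (0 4 13 3 12)(1 16 11 15)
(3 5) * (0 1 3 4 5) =(0 1 3)(4 5) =[1, 3, 2, 0, 5, 4]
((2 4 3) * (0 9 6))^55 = ((0 9 6)(2 4 3))^55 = (0 9 6)(2 4 3)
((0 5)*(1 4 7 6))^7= (0 5)(1 6 7 4)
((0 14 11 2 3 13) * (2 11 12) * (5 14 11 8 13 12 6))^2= (0 8)(2 12 3)(5 6 14)(11 13)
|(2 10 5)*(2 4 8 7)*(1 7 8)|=6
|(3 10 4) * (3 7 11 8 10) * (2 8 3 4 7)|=7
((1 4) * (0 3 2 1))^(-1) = (0 4 1 2 3)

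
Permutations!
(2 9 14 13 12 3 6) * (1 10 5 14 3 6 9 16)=(1 10 5 14 13 12 6 2 16)(3 9)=[0, 10, 16, 9, 4, 14, 2, 7, 8, 3, 5, 11, 6, 12, 13, 15, 1]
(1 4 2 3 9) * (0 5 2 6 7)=(0 5 2 3 9 1 4 6 7)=[5, 4, 3, 9, 6, 2, 7, 0, 8, 1]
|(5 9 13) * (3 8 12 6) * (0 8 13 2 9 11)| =8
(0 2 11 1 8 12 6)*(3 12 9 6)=[2, 8, 11, 12, 4, 5, 0, 7, 9, 6, 10, 1, 3]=(0 2 11 1 8 9 6)(3 12)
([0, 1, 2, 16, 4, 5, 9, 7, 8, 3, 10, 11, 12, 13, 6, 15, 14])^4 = [0, 1, 2, 9, 4, 5, 14, 7, 8, 6, 10, 11, 12, 13, 16, 15, 3]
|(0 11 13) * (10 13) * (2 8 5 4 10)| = |(0 11 2 8 5 4 10 13)| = 8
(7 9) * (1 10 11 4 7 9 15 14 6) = (1 10 11 4 7 15 14 6) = [0, 10, 2, 3, 7, 5, 1, 15, 8, 9, 11, 4, 12, 13, 6, 14]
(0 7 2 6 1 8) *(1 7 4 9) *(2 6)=(0 4 9 1 8)(6 7)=[4, 8, 2, 3, 9, 5, 7, 6, 0, 1]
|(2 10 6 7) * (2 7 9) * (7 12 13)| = 12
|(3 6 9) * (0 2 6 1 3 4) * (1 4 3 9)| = 7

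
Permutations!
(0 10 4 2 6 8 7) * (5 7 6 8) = (0 10 4 2 8 6 5 7) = [10, 1, 8, 3, 2, 7, 5, 0, 6, 9, 4]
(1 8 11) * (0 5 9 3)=(0 5 9 3)(1 8 11)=[5, 8, 2, 0, 4, 9, 6, 7, 11, 3, 10, 1]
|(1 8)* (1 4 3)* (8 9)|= |(1 9 8 4 3)|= 5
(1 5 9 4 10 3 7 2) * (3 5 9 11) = (1 9 4 10 5 11 3 7 2) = [0, 9, 1, 7, 10, 11, 6, 2, 8, 4, 5, 3]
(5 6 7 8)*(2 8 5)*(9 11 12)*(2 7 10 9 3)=(2 8 7 5 6 10 9 11 12 3)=[0, 1, 8, 2, 4, 6, 10, 5, 7, 11, 9, 12, 3]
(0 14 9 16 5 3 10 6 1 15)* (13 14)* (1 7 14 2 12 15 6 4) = (0 13 2 12 15)(1 6 7 14 9 16 5 3 10 4) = [13, 6, 12, 10, 1, 3, 7, 14, 8, 16, 4, 11, 15, 2, 9, 0, 5]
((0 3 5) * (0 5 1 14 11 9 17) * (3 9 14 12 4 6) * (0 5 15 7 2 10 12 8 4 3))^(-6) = ((0 9 17 5 15 7 2 10 12 3 1 8 4 6)(11 14))^(-6) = (0 12 17 1 15 4 2)(3 5 8 7 6 10 9)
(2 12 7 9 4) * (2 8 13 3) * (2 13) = (2 12 7 9 4 8)(3 13) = [0, 1, 12, 13, 8, 5, 6, 9, 2, 4, 10, 11, 7, 3]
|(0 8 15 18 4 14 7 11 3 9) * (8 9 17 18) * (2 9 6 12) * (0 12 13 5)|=|(0 6 13 5)(2 9 12)(3 17 18 4 14 7 11)(8 15)|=84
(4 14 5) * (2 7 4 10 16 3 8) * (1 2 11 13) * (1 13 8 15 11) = (1 2 7 4 14 5 10 16 3 15 11 8) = [0, 2, 7, 15, 14, 10, 6, 4, 1, 9, 16, 8, 12, 13, 5, 11, 3]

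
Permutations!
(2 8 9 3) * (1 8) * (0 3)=[3, 8, 1, 2, 4, 5, 6, 7, 9, 0]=(0 3 2 1 8 9)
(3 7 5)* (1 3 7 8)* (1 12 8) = (1 3)(5 7)(8 12) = [0, 3, 2, 1, 4, 7, 6, 5, 12, 9, 10, 11, 8]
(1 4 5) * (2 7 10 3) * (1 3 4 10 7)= (1 10 4 5 3 2)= [0, 10, 1, 2, 5, 3, 6, 7, 8, 9, 4]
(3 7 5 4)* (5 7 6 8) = [0, 1, 2, 6, 3, 4, 8, 7, 5] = (3 6 8 5 4)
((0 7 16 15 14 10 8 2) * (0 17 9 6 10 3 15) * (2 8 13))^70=((0 7 16)(2 17 9 6 10 13)(3 15 14))^70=(0 7 16)(2 10 9)(3 15 14)(6 17 13)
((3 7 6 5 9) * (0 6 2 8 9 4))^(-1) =((0 6 5 4)(2 8 9 3 7))^(-1) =(0 4 5 6)(2 7 3 9 8)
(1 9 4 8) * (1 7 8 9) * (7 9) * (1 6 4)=[0, 6, 2, 3, 7, 5, 4, 8, 9, 1]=(1 6 4 7 8 9)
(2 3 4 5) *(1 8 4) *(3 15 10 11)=[0, 8, 15, 1, 5, 2, 6, 7, 4, 9, 11, 3, 12, 13, 14, 10]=(1 8 4 5 2 15 10 11 3)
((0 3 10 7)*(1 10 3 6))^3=((0 6 1 10 7))^3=(0 10 6 7 1)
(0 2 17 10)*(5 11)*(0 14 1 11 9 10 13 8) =(0 2 17 13 8)(1 11 5 9 10 14) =[2, 11, 17, 3, 4, 9, 6, 7, 0, 10, 14, 5, 12, 8, 1, 15, 16, 13]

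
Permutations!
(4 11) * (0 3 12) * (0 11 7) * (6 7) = (0 3 12 11 4 6 7) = [3, 1, 2, 12, 6, 5, 7, 0, 8, 9, 10, 4, 11]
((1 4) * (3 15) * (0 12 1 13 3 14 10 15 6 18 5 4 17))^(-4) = (3 18 4)(5 13 6)(10 14 15)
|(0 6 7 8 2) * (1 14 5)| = |(0 6 7 8 2)(1 14 5)| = 15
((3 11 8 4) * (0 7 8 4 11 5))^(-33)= ((0 7 8 11 4 3 5))^(-33)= (0 8 4 5 7 11 3)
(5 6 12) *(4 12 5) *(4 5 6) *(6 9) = [0, 1, 2, 3, 12, 4, 9, 7, 8, 6, 10, 11, 5] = (4 12 5)(6 9)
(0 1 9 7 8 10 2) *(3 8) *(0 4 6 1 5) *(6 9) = (0 5)(1 6)(2 4 9 7 3 8 10) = [5, 6, 4, 8, 9, 0, 1, 3, 10, 7, 2]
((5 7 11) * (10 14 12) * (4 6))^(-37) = ((4 6)(5 7 11)(10 14 12))^(-37) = (4 6)(5 11 7)(10 12 14)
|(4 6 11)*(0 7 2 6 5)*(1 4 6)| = 6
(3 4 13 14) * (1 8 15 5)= [0, 8, 2, 4, 13, 1, 6, 7, 15, 9, 10, 11, 12, 14, 3, 5]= (1 8 15 5)(3 4 13 14)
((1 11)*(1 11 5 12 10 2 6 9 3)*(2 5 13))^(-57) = (1 6)(2 3)(9 13)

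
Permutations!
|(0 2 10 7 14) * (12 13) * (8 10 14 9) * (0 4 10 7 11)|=|(0 2 14 4 10 11)(7 9 8)(12 13)|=6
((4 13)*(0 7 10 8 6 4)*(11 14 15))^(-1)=(0 13 4 6 8 10 7)(11 15 14)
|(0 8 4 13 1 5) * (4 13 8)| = |(0 4 8 13 1 5)| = 6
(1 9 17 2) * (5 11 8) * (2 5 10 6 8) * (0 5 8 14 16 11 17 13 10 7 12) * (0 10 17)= [5, 9, 1, 3, 4, 0, 14, 12, 7, 13, 6, 2, 10, 17, 16, 15, 11, 8]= (0 5)(1 9 13 17 8 7 12 10 6 14 16 11 2)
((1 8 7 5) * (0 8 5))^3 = (8)(1 5)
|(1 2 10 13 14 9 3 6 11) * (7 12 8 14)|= 12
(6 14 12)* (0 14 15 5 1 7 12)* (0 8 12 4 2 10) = (0 14 8 12 6 15 5 1 7 4 2 10) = [14, 7, 10, 3, 2, 1, 15, 4, 12, 9, 0, 11, 6, 13, 8, 5]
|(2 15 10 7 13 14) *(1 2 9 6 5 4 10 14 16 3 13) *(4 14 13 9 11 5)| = |(1 2 15 13 16 3 9 6 4 10 7)(5 14 11)| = 33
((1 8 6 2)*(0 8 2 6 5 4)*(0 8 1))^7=(0 1 2)(4 8 5)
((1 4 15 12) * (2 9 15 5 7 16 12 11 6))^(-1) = (1 12 16 7 5 4)(2 6 11 15 9)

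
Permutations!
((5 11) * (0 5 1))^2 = (0 11)(1 5) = ((0 5 11 1))^2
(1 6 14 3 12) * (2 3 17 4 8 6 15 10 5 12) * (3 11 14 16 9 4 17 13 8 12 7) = (17)(1 15 10 5 7 3 2 11 14 13 8 6 16 9 4 12) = [0, 15, 11, 2, 12, 7, 16, 3, 6, 4, 5, 14, 1, 8, 13, 10, 9, 17]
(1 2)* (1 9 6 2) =(2 9 6) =[0, 1, 9, 3, 4, 5, 2, 7, 8, 6]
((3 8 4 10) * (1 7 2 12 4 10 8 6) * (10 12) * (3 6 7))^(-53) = (1 3 7 2 10 6)(4 8 12)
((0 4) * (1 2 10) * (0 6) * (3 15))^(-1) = (0 6 4)(1 10 2)(3 15)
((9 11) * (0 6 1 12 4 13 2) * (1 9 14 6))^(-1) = (0 2 13 4 12 1)(6 14 11 9)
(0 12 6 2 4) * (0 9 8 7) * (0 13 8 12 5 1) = (0 5 1)(2 4 9 12 6)(7 13 8) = [5, 0, 4, 3, 9, 1, 2, 13, 7, 12, 10, 11, 6, 8]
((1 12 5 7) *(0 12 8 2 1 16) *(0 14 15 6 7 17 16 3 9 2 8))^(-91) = ((0 12 5 17 16 14 15 6 7 3 9 2 1))^(-91) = (17)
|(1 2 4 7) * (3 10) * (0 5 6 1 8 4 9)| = |(0 5 6 1 2 9)(3 10)(4 7 8)| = 6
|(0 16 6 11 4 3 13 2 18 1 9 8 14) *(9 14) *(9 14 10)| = |(0 16 6 11 4 3 13 2 18 1 10 9 8 14)| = 14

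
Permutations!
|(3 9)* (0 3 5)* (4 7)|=|(0 3 9 5)(4 7)|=4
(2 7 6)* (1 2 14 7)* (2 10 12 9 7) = (1 10 12 9 7 6 14 2) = [0, 10, 1, 3, 4, 5, 14, 6, 8, 7, 12, 11, 9, 13, 2]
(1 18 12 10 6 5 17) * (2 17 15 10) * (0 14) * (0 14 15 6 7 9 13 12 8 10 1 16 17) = (0 15 1 18 8 10 7 9 13 12 2)(5 6)(16 17) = [15, 18, 0, 3, 4, 6, 5, 9, 10, 13, 7, 11, 2, 12, 14, 1, 17, 16, 8]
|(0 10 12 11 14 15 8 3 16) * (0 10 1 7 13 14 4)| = |(0 1 7 13 14 15 8 3 16 10 12 11 4)| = 13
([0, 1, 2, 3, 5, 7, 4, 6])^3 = [0, 1, 2, 3, 6, 4, 7, 5]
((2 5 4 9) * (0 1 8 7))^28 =((0 1 8 7)(2 5 4 9))^28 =(9)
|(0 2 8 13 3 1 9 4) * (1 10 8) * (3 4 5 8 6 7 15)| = |(0 2 1 9 5 8 13 4)(3 10 6 7 15)| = 40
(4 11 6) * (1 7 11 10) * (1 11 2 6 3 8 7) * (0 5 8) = (0 5 8 7 2 6 4 10 11 3) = [5, 1, 6, 0, 10, 8, 4, 2, 7, 9, 11, 3]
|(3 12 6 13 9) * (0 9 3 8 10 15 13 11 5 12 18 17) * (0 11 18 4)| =24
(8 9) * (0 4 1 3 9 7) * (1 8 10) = (0 4 8 7)(1 3 9 10) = [4, 3, 2, 9, 8, 5, 6, 0, 7, 10, 1]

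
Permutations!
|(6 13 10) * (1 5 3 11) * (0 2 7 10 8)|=28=|(0 2 7 10 6 13 8)(1 5 3 11)|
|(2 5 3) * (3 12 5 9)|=6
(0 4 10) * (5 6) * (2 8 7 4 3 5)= (0 3 5 6 2 8 7 4 10)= [3, 1, 8, 5, 10, 6, 2, 4, 7, 9, 0]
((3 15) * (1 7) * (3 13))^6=(15)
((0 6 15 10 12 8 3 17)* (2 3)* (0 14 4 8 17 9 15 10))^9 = ((0 6 10 12 17 14 4 8 2 3 9 15))^9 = (0 3 4 12)(2 14 10 15)(6 9 8 17)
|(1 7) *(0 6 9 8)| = |(0 6 9 8)(1 7)| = 4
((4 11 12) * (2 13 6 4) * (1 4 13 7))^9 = (1 12)(2 4)(6 13)(7 11)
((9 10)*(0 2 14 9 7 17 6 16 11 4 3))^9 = ((0 2 14 9 10 7 17 6 16 11 4 3))^9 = (0 11 17 9)(2 4 6 10)(3 16 7 14)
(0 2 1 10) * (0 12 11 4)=(0 2 1 10 12 11 4)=[2, 10, 1, 3, 0, 5, 6, 7, 8, 9, 12, 4, 11]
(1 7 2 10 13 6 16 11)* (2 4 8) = [0, 7, 10, 3, 8, 5, 16, 4, 2, 9, 13, 1, 12, 6, 14, 15, 11] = (1 7 4 8 2 10 13 6 16 11)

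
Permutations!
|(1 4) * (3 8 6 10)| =4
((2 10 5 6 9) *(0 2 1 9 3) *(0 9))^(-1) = (0 1 9 3 6 5 10 2)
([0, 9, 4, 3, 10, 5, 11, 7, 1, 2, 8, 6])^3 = (1 4)(2 8)(6 11)(9 10)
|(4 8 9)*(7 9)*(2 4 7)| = 6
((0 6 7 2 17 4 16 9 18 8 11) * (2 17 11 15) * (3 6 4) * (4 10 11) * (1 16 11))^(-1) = (0 11 4 2 15 8 18 9 16 1 10)(3 17 7 6)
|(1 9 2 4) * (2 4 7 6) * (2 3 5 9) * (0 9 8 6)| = 12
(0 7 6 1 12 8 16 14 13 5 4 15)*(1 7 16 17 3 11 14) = (0 16 1 12 8 17 3 11 14 13 5 4 15)(6 7) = [16, 12, 2, 11, 15, 4, 7, 6, 17, 9, 10, 14, 8, 5, 13, 0, 1, 3]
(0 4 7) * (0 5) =[4, 1, 2, 3, 7, 0, 6, 5] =(0 4 7 5)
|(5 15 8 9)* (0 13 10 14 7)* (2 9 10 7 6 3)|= |(0 13 7)(2 9 5 15 8 10 14 6 3)|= 9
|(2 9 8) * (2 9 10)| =2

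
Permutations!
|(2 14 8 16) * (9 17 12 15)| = 4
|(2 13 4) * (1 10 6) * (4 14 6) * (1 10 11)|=|(1 11)(2 13 14 6 10 4)|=6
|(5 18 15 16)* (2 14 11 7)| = 4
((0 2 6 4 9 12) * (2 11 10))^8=(12)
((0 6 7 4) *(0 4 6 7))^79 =(0 7 6)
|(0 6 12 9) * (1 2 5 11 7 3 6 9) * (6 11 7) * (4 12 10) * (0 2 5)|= 9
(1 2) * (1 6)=(1 2 6)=[0, 2, 6, 3, 4, 5, 1]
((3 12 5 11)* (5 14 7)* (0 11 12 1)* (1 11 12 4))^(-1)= ((0 12 14 7 5 4 1)(3 11))^(-1)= (0 1 4 5 7 14 12)(3 11)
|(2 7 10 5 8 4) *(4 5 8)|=6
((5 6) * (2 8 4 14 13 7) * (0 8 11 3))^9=(14)(5 6)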